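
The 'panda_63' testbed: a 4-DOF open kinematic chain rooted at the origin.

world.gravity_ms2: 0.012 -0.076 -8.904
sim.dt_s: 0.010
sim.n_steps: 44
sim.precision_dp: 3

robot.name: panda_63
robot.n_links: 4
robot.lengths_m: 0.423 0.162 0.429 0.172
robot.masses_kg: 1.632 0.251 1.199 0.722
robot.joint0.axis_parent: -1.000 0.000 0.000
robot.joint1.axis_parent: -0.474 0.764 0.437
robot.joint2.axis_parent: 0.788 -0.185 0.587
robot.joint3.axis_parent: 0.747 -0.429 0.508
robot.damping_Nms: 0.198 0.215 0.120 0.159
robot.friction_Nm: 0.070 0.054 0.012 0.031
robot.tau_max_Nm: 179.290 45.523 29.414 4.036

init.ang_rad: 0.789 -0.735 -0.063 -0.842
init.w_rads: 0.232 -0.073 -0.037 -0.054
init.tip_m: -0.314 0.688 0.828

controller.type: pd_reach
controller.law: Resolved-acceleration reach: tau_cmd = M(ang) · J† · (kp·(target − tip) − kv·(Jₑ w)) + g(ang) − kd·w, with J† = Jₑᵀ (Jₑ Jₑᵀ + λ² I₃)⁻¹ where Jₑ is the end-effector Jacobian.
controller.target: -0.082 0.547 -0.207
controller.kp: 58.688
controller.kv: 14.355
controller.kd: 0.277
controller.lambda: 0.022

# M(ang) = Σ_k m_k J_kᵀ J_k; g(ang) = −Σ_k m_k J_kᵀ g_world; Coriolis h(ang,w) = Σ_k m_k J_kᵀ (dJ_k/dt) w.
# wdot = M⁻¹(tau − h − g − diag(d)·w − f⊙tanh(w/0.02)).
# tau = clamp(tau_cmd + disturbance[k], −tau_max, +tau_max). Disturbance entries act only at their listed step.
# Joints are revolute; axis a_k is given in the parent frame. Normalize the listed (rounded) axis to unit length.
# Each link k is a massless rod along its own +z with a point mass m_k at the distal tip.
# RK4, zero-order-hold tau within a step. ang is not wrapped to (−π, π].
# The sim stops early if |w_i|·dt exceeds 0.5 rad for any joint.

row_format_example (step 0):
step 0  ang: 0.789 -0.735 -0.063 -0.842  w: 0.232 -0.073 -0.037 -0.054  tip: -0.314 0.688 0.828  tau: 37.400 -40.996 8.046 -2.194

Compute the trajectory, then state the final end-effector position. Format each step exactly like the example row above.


step 1  ang: 0.793 -0.743 -0.064 -0.871  w: 0.558 -1.543 -0.287 -5.593  tip: -0.313 0.690 0.824  tau: 32.354 -33.259 6.264 -0.436
step 2  ang: 0.800 -0.764 -0.069 -0.939  w: 0.812 -2.658 -0.749 -7.941  tip: -0.313 0.690 0.815  tau: 31.420 -24.720 3.335 0.094
step 3  ang: 0.809 -0.795 -0.079 -1.023  w: 1.054 -3.472 -1.203 -8.713  tip: -0.315 0.690 0.803  tau: 31.472 -16.887 0.427 0.095
step 4  ang: 0.821 -0.832 -0.093 -1.110  w: 1.306 -4.042 -1.559 -8.772  tip: -0.318 0.689 0.788  tau: 31.068 -10.239 -2.032 -0.089
step 5  ang: 0.835 -0.874 -0.110 -1.197  w: 1.566 -4.417 -1.805 -8.531  tip: -0.323 0.688 0.771  tau: 29.698 -4.788 -3.958 -0.311
step 6  ang: 0.852 -0.920 -0.128 -1.280  w: 1.829 -4.638 -1.967 -8.177  tip: -0.329 0.688 0.753  tau: 27.300 -0.399 -5.390 -0.517
step 7  ang: 0.872 -0.967 -0.148 -1.360  w: 2.086 -4.741 -2.077 -7.792  tip: -0.336 0.688 0.733  tau: 24.023 3.093 -6.406 -0.689
step 8  ang: 0.894 -1.014 -0.170 -1.436  w: 2.333 -4.754 -2.164 -7.412  tip: -0.343 0.688 0.711  tau: 20.093 5.837 -7.086 -0.828
step 9  ang: 0.918 -1.061 -0.192 -1.508  w: 2.563 -4.697 -2.250 -7.049  tip: -0.351 0.689 0.688  tau: 15.749 7.964 -7.507 -0.937
step 10  ang: 0.945 -1.108 -0.215 -1.577  w: 2.776 -4.588 -2.346 -6.711  tip: -0.358 0.690 0.663  tau: 11.201 9.582 -7.730 -1.021
step 11  ang: 0.974 -1.153 -0.239 -1.643  w: 2.970 -4.436 -2.456 -6.400  tip: -0.365 0.693 0.638  tau: 6.616 10.777 -7.808 -1.084
step 12  ang: 1.004 -1.196 -0.264 -1.705  w: 3.145 -4.249 -2.581 -6.118  tip: -0.372 0.696 0.611  tau: 2.119 11.622 -7.783 -1.128
step 13  ang: 1.037 -1.238 -0.290 -1.765  w: 3.300 -4.031 -2.716 -5.866  tip: -0.377 0.699 0.584  tau: -2.203 12.172 -7.686 -1.155
step 14  ang: 1.070 -1.277 -0.318 -1.822  w: 3.436 -3.786 -2.856 -5.646  tip: -0.382 0.703 0.556  tau: -6.295 12.475 -7.543 -1.169
step 15  ang: 1.105 -1.313 -0.348 -1.878  w: 3.553 -3.514 -2.996 -5.459  tip: -0.385 0.708 0.528  tau: -10.121 12.569 -7.374 -1.170
step 16  ang: 1.141 -1.347 -0.378 -1.931  w: 3.649 -3.219 -3.132 -5.304  tip: -0.388 0.713 0.500  tau: -13.664 12.489 -7.194 -1.159
step 17  ang: 1.178 -1.378 -0.411 -1.984  w: 3.725 -2.903 -3.261 -5.180  tip: -0.389 0.718 0.472  tau: -16.915 12.265 -7.019 -1.140
step 18  ang: 1.216 -1.405 -0.444 -2.035  w: 3.778 -2.570 -3.380 -5.085  tip: -0.390 0.724 0.443  tau: -19.873 11.930 -6.861 -1.112
step 19  ang: 1.253 -1.430 -0.479 -2.085  w: 3.808 -2.223 -3.493 -5.016  tip: -0.389 0.729 0.415  tau: -22.540 11.516 -6.734 -1.080
step 20  ang: 1.292 -1.450 -0.514 -2.135  w: 3.815 -1.871 -3.603 -4.968  tip: -0.388 0.735 0.387  tau: -24.926 11.057 -6.653 -1.043
step 21  ang: 1.330 -1.467 -0.551 -2.184  w: 3.797 -1.519 -3.716 -4.936  tip: -0.385 0.741 0.360  tau: -27.045 10.589 -6.634 -1.004
step 22  ang: 1.367 -1.481 -0.589 -2.233  w: 3.756 -1.175 -3.841 -4.915  tip: -0.381 0.747 0.333  tau: -28.922 10.146 -6.691 -0.964
step 23  ang: 1.405 -1.492 -0.629 -2.281  w: 3.692 -0.845 -3.984 -4.902  tip: -0.377 0.753 0.306  tau: -30.593 9.757 -6.840 -0.922
step 24  ang: 1.441 -1.499 -0.670 -2.329  w: 3.609 -0.533 -4.151 -4.900  tip: -0.372 0.759 0.281  tau: -32.105 9.442 -7.092 -0.877
step 25  ang: 1.477 -1.503 -0.713 -2.378  w: 3.507 -0.239 -4.348 -4.911  tip: -0.365 0.764 0.255  tau: -33.516 9.214 -7.456 -0.826
step 26  ang: 1.511 -1.505 -0.758 -2.426  w: 3.390 0.027 -4.587 -4.929  tip: -0.359 0.770 0.231  tau: -34.886 9.078 -7.941 -0.770
step 27  ang: 1.544 -1.504 -0.807 -2.475  w: 3.262 0.257 -4.887 -4.947  tip: -0.351 0.776 0.207  tau: -36.292 8.998 -8.528 -0.707
step 28  ang: 1.576 -1.501 -0.858 -2.523  w: 3.124 0.479 -5.212 -5.019  tip: -0.343 0.782 0.184  tau: -37.849 8.878 -9.184 -0.621
step 29  ang: 1.607 -1.495 -0.913 -2.573  w: 2.977 0.694 -5.565 -5.133  tip: -0.334 0.787 0.161  tau: -39.618 8.596 -9.850 -0.516
step 30  ang: 1.636 -1.488 -0.971 -2.624  w: 2.825 0.878 -5.973 -5.246  tip: -0.325 0.793 0.140  tau: -41.601 7.910 -10.374 -0.401
step 31  ang: 1.663 -1.479 -1.034 -2.675  w: 2.670 1.027 -6.427 -5.344  tip: -0.314 0.798 0.119  tau: -43.716 6.414 -10.480 -0.277
step 32  ang: 1.689 -1.469 -1.101 -2.728  w: 2.518 1.128 -6.914 -5.383  tip: -0.304 0.803 0.098  tau: -45.662 3.657 -9.811 -0.151
step 33  ang: 1.714 -1.458 -1.173 -2.780  w: 2.376 1.171 -7.391 -5.307  tip: -0.292 0.809 0.078  tau: -46.943 -0.526 -8.143 -0.033
step 34  ang: 1.737 -1.447 -1.250 -2.831  w: 2.253 1.153 -7.793 -5.065  tip: -0.280 0.814 0.059  tau: -47.125 -5.640 -5.683 0.067
step 35  ang: 1.759 -1.436 -1.330 -2.879  w: 2.152 1.087 -8.056 -4.649  tip: -0.267 0.819 0.041  tau: -46.165 -10.687 -3.052 0.149
step 36  ang: 1.780 -1.426 -1.411 -2.922  w: 2.076 0.990 -8.154 -4.105  tip: -0.254 0.823 0.023  tau: -44.392 -14.817 -0.853 0.221
step 37  ang: 1.801 -1.417 -1.493 -2.960  w: 2.022 0.877 -8.106 -3.497  tip: -0.240 0.827 0.006  tau: -42.223 -17.706 0.644 0.290
step 38  ang: 1.821 -1.409 -1.573 -2.991  w: 1.986 0.756 -7.957 -2.889  tip: -0.226 0.831 -0.010  tau: -39.966 -19.437 1.456 0.361
step 39  ang: 1.841 -1.402 -1.652 -3.017  w: 1.965 0.631 -7.749 -2.318  tip: -0.212 0.833 -0.025  tau: -37.805 -20.251 1.724 0.437
step 40  ang: 1.860 -1.396 -1.728 -3.037  w: 1.956 0.506 -7.516 -1.808  tip: -0.198 0.834 -0.039  tau: -35.831 -20.397 1.605 0.517
step 41  ang: 1.880 -1.392 -1.802 -3.053  w: 1.957 0.382 -7.279 -1.366  tip: -0.185 0.835 -0.052  tau: -34.083 -20.085 1.231 0.599
step 42  ang: 1.900 -1.389 -1.874 -3.065  w: 1.963 0.264 -7.051 -0.992  tip: -0.172 0.834 -0.064  tau: -32.568 -19.473 0.699 0.681
step 43  ang: 1.919 -1.387 -1.944 -3.073  w: 1.974 0.154 -6.837 -0.683  tip: -0.160 0.833 -0.076  tau: -31.271 -18.678 0.080 0.762
step 44  ang: 1.939 -1.386 -2.011 -3.078  w: 1.987 0.055 -6.640 -0.429  tip: -0.149 0.830 -0.086
final tip position (m): -0.149 0.830 -0.086


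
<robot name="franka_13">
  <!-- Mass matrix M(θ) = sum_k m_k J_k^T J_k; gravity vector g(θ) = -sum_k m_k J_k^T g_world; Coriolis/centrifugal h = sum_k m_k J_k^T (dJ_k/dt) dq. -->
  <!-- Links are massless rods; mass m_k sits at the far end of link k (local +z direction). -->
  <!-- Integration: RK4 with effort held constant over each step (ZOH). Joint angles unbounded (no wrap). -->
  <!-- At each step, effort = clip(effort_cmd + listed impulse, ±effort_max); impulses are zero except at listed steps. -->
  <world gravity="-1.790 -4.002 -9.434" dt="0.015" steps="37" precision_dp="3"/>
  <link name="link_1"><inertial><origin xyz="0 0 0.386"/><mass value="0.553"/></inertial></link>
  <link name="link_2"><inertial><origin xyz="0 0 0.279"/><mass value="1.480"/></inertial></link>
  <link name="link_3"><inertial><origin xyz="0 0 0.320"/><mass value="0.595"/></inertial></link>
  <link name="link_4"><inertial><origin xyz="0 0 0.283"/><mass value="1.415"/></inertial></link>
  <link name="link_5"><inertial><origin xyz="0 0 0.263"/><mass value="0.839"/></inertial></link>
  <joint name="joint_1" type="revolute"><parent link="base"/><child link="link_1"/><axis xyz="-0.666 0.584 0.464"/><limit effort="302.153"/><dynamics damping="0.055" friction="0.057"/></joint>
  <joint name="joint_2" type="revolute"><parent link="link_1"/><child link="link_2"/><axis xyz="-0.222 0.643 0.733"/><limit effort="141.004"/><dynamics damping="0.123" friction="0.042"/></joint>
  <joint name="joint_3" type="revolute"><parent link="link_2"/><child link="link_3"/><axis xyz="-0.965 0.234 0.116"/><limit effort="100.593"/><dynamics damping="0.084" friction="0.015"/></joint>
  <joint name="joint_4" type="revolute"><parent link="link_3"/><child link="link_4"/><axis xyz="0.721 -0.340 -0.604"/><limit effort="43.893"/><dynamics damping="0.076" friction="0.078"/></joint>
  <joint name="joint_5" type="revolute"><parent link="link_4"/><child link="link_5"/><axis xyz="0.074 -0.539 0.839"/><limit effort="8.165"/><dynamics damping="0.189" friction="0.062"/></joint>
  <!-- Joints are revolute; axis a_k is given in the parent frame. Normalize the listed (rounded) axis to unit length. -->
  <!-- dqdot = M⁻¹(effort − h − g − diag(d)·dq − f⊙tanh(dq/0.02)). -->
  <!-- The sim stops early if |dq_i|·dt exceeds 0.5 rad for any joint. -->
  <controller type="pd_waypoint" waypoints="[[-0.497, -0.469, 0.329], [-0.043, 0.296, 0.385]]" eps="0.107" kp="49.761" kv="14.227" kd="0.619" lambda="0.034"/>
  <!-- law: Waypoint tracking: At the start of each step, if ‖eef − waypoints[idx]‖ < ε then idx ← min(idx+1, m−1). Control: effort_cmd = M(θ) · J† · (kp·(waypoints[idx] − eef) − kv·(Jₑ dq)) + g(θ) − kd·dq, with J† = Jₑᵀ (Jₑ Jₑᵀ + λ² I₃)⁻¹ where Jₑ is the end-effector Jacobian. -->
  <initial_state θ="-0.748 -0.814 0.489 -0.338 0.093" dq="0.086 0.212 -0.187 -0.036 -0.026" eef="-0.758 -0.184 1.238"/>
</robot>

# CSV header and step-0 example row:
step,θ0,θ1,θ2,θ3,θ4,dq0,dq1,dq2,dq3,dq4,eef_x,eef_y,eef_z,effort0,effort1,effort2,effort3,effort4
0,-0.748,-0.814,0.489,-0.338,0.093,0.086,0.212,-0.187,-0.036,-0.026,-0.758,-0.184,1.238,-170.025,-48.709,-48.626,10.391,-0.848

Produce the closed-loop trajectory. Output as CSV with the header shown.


step,θ0,θ1,θ2,θ3,θ4,dq0,dq1,dq2,dq3,dq4,eef_x,eef_y,eef_z,effort0,effort1,effort2,effort3,effort4
1,-0.764,-0.824,0.504,-0.354,0.094,-2.227,-1.619,2.222,-2.133,0.252,-0.756,-0.186,1.233,-117.789,-34.349,-34.294,7.628,-0.907
2,-0.809,-0.860,0.550,-0.396,0.102,-3.758,-3.254,3.877,-3.509,1.189,-0.753,-0.193,1.219,-61.482,-20.165,-17.471,3.461,-1.370
3,-0.871,-0.920,0.613,-0.458,0.128,-4.427,-4.650,4.351,-4.960,2.451,-0.749,-0.204,1.197,-13.384,-9.329,-3.721,0.344,-1.832
4,-0.937,-0.996,0.675,-0.543,0.166,-4.435,-5.425,3.793,-6.372,2.571,-0.744,-0.223,1.167,20.932,-2.260,3.622,-0.881,-1.371
5,-1.002,-1.077,0.724,-0.645,0.196,-4.145,-5.319,2.812,-7.179,1.240,-0.739,-0.248,1.133,39.337,2.767,4.886,-0.832,-0.031
6,-1.062,-1.151,0.759,-0.754,0.205,-3.872,-4.527,2.022,-7.138,-0.148,-0.734,-0.276,1.095,46.548,6.405,4.336,-0.972,1.091
7,-1.118,-1.210,0.786,-0.858,0.199,-3.713,-3.457,1.604,-6.552,-0.665,-0.729,-0.305,1.056,49.335,8.627,4.540,-1.789,1.412
8,-1.173,-1.254,0.808,-0.950,0.187,-3.616,-2.384,1.422,-5.734,-0.915,-0.726,-0.331,1.016,50.097,9.671,4.876,-2.749,1.482
9,-1.227,-1.282,0.829,-1.030,0.173,-3.548,-1.443,1.387,-4.899,-0.917,-0.724,-0.354,0.977,49.743,10.058,5.237,-3.608,1.365
10,-1.280,-1.298,0.850,-1.098,0.160,-3.489,-0.648,1.426,-4.114,-0.877,-0.721,-0.374,0.939,48.783,10.060,5.453,-4.255,1.232
11,-1.332,-1.302,0.872,-1.154,0.147,-3.431,0.005,1.507,-3.401,-0.806,-0.719,-0.392,0.903,47.586,9.871,5.569,-4.710,1.098
12,-1.383,-1.298,0.895,-1.201,0.135,-3.369,0.519,1.610,-2.765,-0.727,-0.716,-0.407,0.869,46.373,9.615,5.603,-5.005,0.982
13,-1.433,-1.287,0.920,-1.238,0.125,-3.301,0.919,1.718,-2.197,-0.660,-0.713,-0.419,0.836,45.206,9.342,5.560,-5.171,0.895
14,-1.482,-1.271,0.947,-1.267,0.115,-3.225,1.212,1.823,-1.696,-0.592,-0.709,-0.430,0.805,44.114,9.092,5.470,-5.241,0.825
15,-1.530,-1.251,0.975,-1.289,0.107,-3.137,1.408,1.916,-1.263,-0.527,-0.705,-0.438,0.775,43.090,8.888,5.334,-5.231,0.772
16,-1.576,-1.229,1.004,-1.305,0.099,-3.038,1.516,1.989,-0.900,-0.463,-0.700,-0.446,0.747,42.115,8.738,5.157,-5.158,0.733
17,-1.621,-1.206,1.034,-1.316,0.093,-2.925,1.545,2.037,-0.608,-0.401,-0.695,-0.452,0.721,41.165,8.641,4.943,-5.030,0.704
18,-1.664,-1.183,1.065,-1.324,0.087,-2.798,1.507,2.058,-0.387,-0.341,-0.689,-0.457,0.696,40.218,8.591,4.695,-4.859,0.684
19,-1.705,-1.161,1.096,-1.328,0.082,-2.659,1.416,2.051,-0.233,-0.285,-0.684,-0.461,0.672,39.260,8.575,4.416,-4.654,0.672
20,-1.743,-1.141,1.126,-1.331,0.078,-2.510,1.286,2.018,-0.139,-0.235,-0.677,-0.464,0.649,38.279,8.583,4.113,-4.428,0.666
21,-1.780,-1.123,1.156,-1.332,0.075,-2.355,1.132,1.963,-0.093,-0.192,-0.671,-0.466,0.628,37.271,8.600,3.795,-4.193,0.666
22,-1.814,-1.107,1.185,-1.334,0.072,-2.197,0.969,1.891,-0.082,-0.157,-0.664,-0.468,0.608,36.236,8.617,3.473,-3.964,0.670
23,-1.846,-1.093,1.213,-1.335,0.070,-2.040,0.808,1.808,-0.093,-0.130,-0.658,-0.469,0.589,35.180,8.626,3.157,-3.753,0.676
24,-1.875,-1.082,1.239,-1.336,0.068,-1.887,0.656,1.718,-0.115,-0.109,-0.651,-0.470,0.571,34.111,8.622,2.857,-3.567,0.682
25,-1.903,-1.073,1.264,-1.338,0.066,-1.741,0.520,1.625,-0.140,-0.094,-0.644,-0.471,0.555,33.038,8.603,2.581,-3.413,0.688
26,-1.928,-1.066,1.288,-1.340,0.065,-1.603,0.401,1.534,-0.162,-0.083,-0.637,-0.472,0.539,31.975,8.569,2.336,-3.291,0.691
27,-1.951,-1.061,1.311,-1.343,0.064,-1.473,0.300,1.445,-0.178,-0.074,-0.631,-0.472,0.524,30.931,8.522,2.123,-3.201,0.691
28,-1.972,-1.057,1.332,-1.345,0.063,-1.353,0.215,1.360,-0.189,-0.066,-0.624,-0.472,0.510,29.918,8.464,1.943,-3.139,0.688
29,-1.991,-1.054,1.351,-1.348,0.062,-1.242,0.146,1.280,-0.193,-0.059,-0.618,-0.472,0.497,28.944,8.398,1.796,-3.101,0.682
30,-2.009,-1.053,1.370,-1.351,0.061,-1.139,0.089,1.203,-0.192,-0.053,-0.611,-0.472,0.486,28.014,8.327,1.678,-3.084,0.674
31,-2.026,-1.052,1.388,-1.354,0.060,-1.045,0.044,1.132,-0.187,-0.047,-0.605,-0.472,0.474,27.134,8.252,1.586,-3.082,0.663
32,-2.041,-1.051,1.404,-1.356,0.059,-0.960,0.009,1.064,-0.177,-0.043,-0.600,-0.472,0.464,26.305,8.175,1.518,-3.094,0.652
33,-2.055,-1.051,1.420,-1.359,0.059,-0.883,-0.012,1.002,-0.159,-0.043,-0.594,-0.472,0.454,25.518,8.090,1.470,-3.117,0.642
34,-2.067,-1.051,1.434,-1.361,0.058,-0.813,-0.025,0.945,-0.138,-0.039,-0.589,-0.472,0.445,24.780,8.002,1.447,-3.148,0.627
35,-2.079,-1.052,1.448,-1.363,0.057,-0.750,-0.034,0.891,-0.119,-0.033,-0.583,-0.471,0.437,24.099,7.919,1.438,-3.181,0.611
36,-2.090,-1.052,1.461,-1.365,0.057,-0.691,-0.041,0.839,-0.102,-0.029,-0.578,-0.471,0.429,23.474,7.843,1.440,-3.214,0.596
37,-2.100,-1.053,1.473,-1.366,0.056,-0.637,-0.047,0.790,-0.087,-0.025,-0.574,-0.471,0.422,,,,,


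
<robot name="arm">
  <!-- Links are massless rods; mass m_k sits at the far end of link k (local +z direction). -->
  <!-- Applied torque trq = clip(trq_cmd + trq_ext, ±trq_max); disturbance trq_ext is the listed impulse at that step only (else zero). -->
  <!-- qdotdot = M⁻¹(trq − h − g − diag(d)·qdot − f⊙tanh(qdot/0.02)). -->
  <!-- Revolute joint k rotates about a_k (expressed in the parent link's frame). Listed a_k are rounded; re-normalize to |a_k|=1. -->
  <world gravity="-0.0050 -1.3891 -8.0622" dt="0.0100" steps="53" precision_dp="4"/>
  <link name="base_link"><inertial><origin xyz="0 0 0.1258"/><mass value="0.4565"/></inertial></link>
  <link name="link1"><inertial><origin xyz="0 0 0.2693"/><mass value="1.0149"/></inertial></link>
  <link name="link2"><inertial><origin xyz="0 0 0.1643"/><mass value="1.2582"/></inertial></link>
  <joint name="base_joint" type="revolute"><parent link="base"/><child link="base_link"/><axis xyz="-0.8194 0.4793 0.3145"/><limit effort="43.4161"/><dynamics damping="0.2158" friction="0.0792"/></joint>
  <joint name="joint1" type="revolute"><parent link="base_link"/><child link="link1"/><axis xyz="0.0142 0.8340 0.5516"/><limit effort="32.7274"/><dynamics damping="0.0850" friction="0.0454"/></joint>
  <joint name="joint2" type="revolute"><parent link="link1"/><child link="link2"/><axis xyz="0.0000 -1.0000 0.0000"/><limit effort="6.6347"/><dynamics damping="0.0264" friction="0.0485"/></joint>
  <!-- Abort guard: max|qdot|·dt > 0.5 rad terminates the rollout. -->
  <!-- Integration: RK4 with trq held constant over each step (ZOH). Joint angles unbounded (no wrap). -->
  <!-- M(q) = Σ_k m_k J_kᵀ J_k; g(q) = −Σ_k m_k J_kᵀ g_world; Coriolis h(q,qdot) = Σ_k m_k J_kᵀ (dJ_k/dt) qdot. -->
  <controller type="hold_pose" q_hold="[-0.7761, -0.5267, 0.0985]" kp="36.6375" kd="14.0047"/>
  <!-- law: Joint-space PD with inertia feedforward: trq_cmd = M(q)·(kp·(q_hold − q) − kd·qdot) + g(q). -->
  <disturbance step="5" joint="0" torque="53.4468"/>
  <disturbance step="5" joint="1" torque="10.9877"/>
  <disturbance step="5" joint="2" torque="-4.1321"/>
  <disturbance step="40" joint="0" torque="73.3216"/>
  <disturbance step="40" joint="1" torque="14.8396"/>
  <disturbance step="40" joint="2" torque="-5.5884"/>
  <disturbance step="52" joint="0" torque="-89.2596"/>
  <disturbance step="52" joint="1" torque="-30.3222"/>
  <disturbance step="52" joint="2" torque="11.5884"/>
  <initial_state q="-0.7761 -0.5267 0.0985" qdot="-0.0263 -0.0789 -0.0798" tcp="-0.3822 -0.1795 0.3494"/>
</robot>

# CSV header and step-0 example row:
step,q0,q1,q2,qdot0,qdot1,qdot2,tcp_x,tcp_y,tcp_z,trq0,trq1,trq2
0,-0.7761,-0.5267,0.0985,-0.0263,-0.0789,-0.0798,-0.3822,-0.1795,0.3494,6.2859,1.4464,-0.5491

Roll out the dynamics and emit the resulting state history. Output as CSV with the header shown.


step,q0,q1,q2,qdot0,qdot1,qdot2,tcp_x,tcp_y,tcp_z,trq0,trq1,trq2
1,-0.7763,-0.5273,0.0982,-0.0205,-0.0439,-0.0041,-0.3823,-0.1794,0.3493,6.2552,1.4178,-0.5474
2,-0.7765,-0.5276,0.0982,-0.0161,-0.0325,0.0066,-0.3824,-0.1793,0.3491,6.2293,1.3931,-0.5400
3,-0.7767,-0.5279,0.0983,-0.0125,-0.0258,0.0061,-0.3825,-0.1792,0.3491,6.2076,1.3715,-0.5325
4,-0.7768,-0.5282,0.0984,-0.0097,-0.0202,0.0054,-0.3826,-0.1792,0.3490,6.1897,1.3530,-0.5260
5,-0.7769,-0.5283,0.0984,-0.0074,-0.0155,0.0046,-0.3826,-0.1791,0.3489,43.4161,12.3250,-4.6526
6,-0.7717,-0.5278,0.0979,1.0328,0.1214,-0.0984,-0.3813,-0.1785,0.3507,0.8915,-0.2226,0.0632
7,-0.7622,-0.5266,0.0972,0.8759,0.1244,-0.0512,-0.3789,-0.1773,0.3541,1.5045,-0.0435,-0.0069
8,-0.7541,-0.5254,0.0968,0.7391,0.1214,-0.0174,-0.3768,-0.1763,0.3569,2.0462,0.1217,-0.0705
9,-0.7473,-0.5242,0.0967,0.6197,0.1080,-0.0127,-0.3750,-0.1754,0.3593,2.5252,0.2726,-0.1258
10,-0.7416,-0.5232,0.0966,0.5158,0.0938,-0.0110,-0.3735,-0.1747,0.3612,2.9487,0.4095,-0.1756
11,-0.7369,-0.5223,0.0966,0.4253,0.0800,-0.0100,-0.3723,-0.1741,0.3629,3.3233,0.5330,-0.2204
12,-0.7331,-0.5216,0.0965,0.3465,0.0670,-0.0093,-0.3712,-0.1736,0.3642,3.6547,0.6437,-0.2605
13,-0.7300,-0.5209,0.0964,0.2780,0.0549,-0.0087,-0.3704,-0.1732,0.3653,3.9479,0.7426,-0.2964
14,-0.7275,-0.5204,0.0963,0.2184,0.0440,-0.0083,-0.3697,-0.1729,0.3662,4.2073,0.8306,-0.3282
15,-0.7255,-0.5201,0.0963,0.1667,0.0341,-0.0078,-0.3692,-0.1727,0.3668,4.4369,0.9084,-0.3564
16,-0.7241,-0.5197,0.0962,0.1219,0.0255,-0.0073,-0.3688,-0.1725,0.3673,4.6402,0.9769,-0.3812
17,-0.7231,-0.5195,0.0961,0.0831,0.0181,-0.0067,-0.3685,-0.1724,0.3677,4.8201,1.0366,-0.4028
18,-0.7224,-0.5194,0.0961,0.0495,0.0119,-0.0063,-0.3683,-0.1723,0.3679,4.9793,1.0880,-0.4215
19,-0.7221,-0.5193,0.0961,0.0206,0.0065,-0.0065,-0.3682,-0.1723,0.3681,5.1194,1.1320,-0.4375
20,-0.7220,-0.5192,0.0961,-0.0029,0.0019,-0.0065,-0.3681,-0.1723,0.3681,5.2374,1.1692,-0.4510
21,-0.7221,-0.5192,0.0961,-0.0209,-0.0019,-0.0050,-0.3682,-0.1723,0.3681,5.3318,1.2005,-0.4626
22,-0.7224,-0.5192,0.0961,-0.0355,-0.0050,-0.0034,-0.3682,-0.1723,0.3680,5.4113,1.2265,-0.4723
23,-0.7228,-0.5192,0.0961,-0.0477,-0.0075,-0.0021,-0.3683,-0.1724,0.3678,5.4806,1.2483,-0.4804
24,-0.7233,-0.5193,0.0962,-0.0580,-0.0094,-0.0012,-0.3685,-0.1725,0.3677,5.5418,1.2663,-0.4871
25,-0.7239,-0.5194,0.0962,-0.0666,-0.0109,-0.0005,-0.3686,-0.1726,0.3674,5.5959,1.2813,-0.4928
26,-0.7246,-0.5195,0.0963,-0.0737,-0.0120,-0.0000,-0.3688,-0.1727,0.3672,5.6437,1.2938,-0.4975
27,-0.7254,-0.5196,0.0963,-0.0796,-0.0129,0.0004,-0.3690,-0.1728,0.3669,5.6861,1.3041,-0.5014
28,-0.7262,-0.5197,0.0964,-0.0844,-0.0135,0.0006,-0.3693,-0.1729,0.3667,5.7236,1.3125,-0.5047
29,-0.7271,-0.5198,0.0964,-0.0882,-0.0140,0.0008,-0.3695,-0.1730,0.3664,5.7568,1.3195,-0.5074
30,-0.7280,-0.5199,0.0965,-0.0911,-0.0143,0.0010,-0.3697,-0.1731,0.3661,5.7862,1.3251,-0.5096
31,-0.7289,-0.5201,0.0965,-0.0933,-0.0145,0.0011,-0.3700,-0.1733,0.3657,5.8122,1.3296,-0.5115
32,-0.7299,-0.5202,0.0966,-0.0948,-0.0146,0.0011,-0.3702,-0.1734,0.3654,5.8352,1.3332,-0.5129
33,-0.7308,-0.5203,0.0966,-0.0958,-0.0146,0.0011,-0.3705,-0.1735,0.3651,5.8556,1.3359,-0.5141
34,-0.7318,-0.5205,0.0967,-0.0962,-0.0146,0.0011,-0.3707,-0.1736,0.3648,5.8737,1.3380,-0.5150
35,-0.7327,-0.5206,0.0967,-0.0963,-0.0146,0.0011,-0.3710,-0.1738,0.3644,5.8897,1.3395,-0.5157
36,-0.7337,-0.5207,0.0968,-0.0960,-0.0145,0.0011,-0.3712,-0.1739,0.3641,5.9039,1.3405,-0.5162
37,-0.7346,-0.5209,0.0968,-0.0954,-0.0144,0.0010,-0.3715,-0.1740,0.3638,5.9164,1.3410,-0.5166
38,-0.7356,-0.5210,0.0969,-0.0945,-0.0142,0.0010,-0.3717,-0.1742,0.3635,5.9275,1.3412,-0.5168
39,-0.7365,-0.5211,0.0969,-0.0934,-0.0141,0.0009,-0.3720,-0.1743,0.3631,5.9374,1.3411,-0.5169
40,-0.7375,-0.5212,0.0970,-0.0921,-0.0139,0.0008,-0.3722,-0.1744,0.3628,43.4161,16.1804,-6.1053
41,-0.7334,-0.5201,0.0956,0.9039,0.2490,-0.2652,-0.3709,-0.1742,0.3644,0.6559,-0.7526,0.2689
42,-0.7251,-0.5177,0.0933,0.7507,0.2295,-0.1930,-0.3683,-0.1736,0.3675,1.2967,-0.4991,0.1719
43,-0.7183,-0.5155,0.0917,0.6180,0.2094,-0.1303,-0.3661,-0.1731,0.3701,1.8633,-0.2684,0.0837
44,-0.7127,-0.5135,0.0907,0.5032,0.1895,-0.0760,-0.3643,-0.1726,0.3722,2.3646,-0.0598,0.0038
45,-0.7081,-0.5117,0.0902,0.4037,0.1699,-0.0306,-0.3628,-0.1723,0.3739,2.8083,0.1278,-0.0680
46,-0.7045,-0.5101,0.0900,0.3174,0.1442,-0.0126,-0.3616,-0.1720,0.3753,3.2011,0.2959,-0.1300
47,-0.7017,-0.5088,0.0899,0.2426,0.1162,-0.0108,-0.3607,-0.1718,0.3764,3.5489,0.4456,-0.1837
48,-0.6996,-0.5077,0.0898,0.1779,0.0911,-0.0098,-0.3600,-0.1717,0.3772,3.8569,0.5787,-0.2314
49,-0.6981,-0.5069,0.0898,0.1220,0.0688,-0.0091,-0.3595,-0.1716,0.3778,4.1297,0.6965,-0.2735
50,-0.6972,-0.5063,0.0897,0.0737,0.0491,-0.0086,-0.3591,-0.1716,0.3782,4.3714,0.8004,-0.3107
51,-0.6966,-0.5059,0.0896,0.0323,0.0320,-0.0081,-0.3589,-0.1716,0.3784,4.5853,0.8918,-0.3434
52,-0.6965,-0.5057,0.0896,-0.0024,0.0172,-0.0071,-0.3588,-0.1716,0.3785,-43.4161,-29.3509,6.6347
53,-0.7025,-0.5181,0.0675,-1.2077,-2.4947,-4.3748,-0.3608,-0.1722,0.3764,,,


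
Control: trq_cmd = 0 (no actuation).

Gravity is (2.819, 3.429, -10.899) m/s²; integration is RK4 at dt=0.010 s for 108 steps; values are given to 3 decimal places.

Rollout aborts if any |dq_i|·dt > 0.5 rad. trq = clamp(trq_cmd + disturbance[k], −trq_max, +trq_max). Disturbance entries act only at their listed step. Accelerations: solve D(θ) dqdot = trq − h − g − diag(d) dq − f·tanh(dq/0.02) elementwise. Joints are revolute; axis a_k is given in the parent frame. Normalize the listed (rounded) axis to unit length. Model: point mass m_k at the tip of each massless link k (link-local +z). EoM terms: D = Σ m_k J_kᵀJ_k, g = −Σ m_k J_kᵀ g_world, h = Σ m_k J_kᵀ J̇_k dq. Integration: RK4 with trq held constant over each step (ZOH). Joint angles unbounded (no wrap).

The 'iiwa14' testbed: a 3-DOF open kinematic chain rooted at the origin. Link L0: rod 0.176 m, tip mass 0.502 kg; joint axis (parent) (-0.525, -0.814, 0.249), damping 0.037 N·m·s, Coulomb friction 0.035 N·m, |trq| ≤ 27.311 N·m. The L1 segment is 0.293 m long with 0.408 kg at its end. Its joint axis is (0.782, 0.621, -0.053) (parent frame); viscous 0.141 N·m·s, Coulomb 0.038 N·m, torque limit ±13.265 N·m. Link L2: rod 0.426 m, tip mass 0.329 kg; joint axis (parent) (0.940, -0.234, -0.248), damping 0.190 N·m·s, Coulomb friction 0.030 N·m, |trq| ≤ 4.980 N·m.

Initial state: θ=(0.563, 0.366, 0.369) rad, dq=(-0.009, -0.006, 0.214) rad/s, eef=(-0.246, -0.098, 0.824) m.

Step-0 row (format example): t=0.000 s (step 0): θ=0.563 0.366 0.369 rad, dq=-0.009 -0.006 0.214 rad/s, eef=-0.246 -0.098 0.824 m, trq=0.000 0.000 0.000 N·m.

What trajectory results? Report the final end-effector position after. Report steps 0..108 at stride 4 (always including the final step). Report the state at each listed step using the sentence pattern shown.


t=0.040 s (step 4): θ=0.581 0.386 0.370 rad, dq=0.818 0.900 -0.098 rad/s, eef=-0.248 -0.101 0.822 m, trq=0.000 0.000 0.000 N·m.
t=0.080 s (step 8): θ=0.626 0.434 0.364 rad, dq=1.435 1.478 -0.166 rad/s, eef=-0.252 -0.104 0.817 m, trq=0.000 0.000 0.000 N·m.
t=0.120 s (step 12): θ=0.696 0.504 0.357 rad, dq=2.049 2.001 -0.155 rad/s, eef=-0.260 -0.108 0.809 m, trq=0.000 0.000 0.000 N·m.
t=0.160 s (step 16): θ=0.791 0.594 0.352 rad, dq=2.730 2.538 -0.085 rad/s, eef=-0.271 -0.112 0.797 m, trq=0.000 0.000 0.000 N·m.
t=0.200 s (step 20): θ=0.915 0.707 0.351 rad, dq=3.524 3.112 0.041 rad/s, eef=-0.285 -0.116 0.779 m, trq=0.000 0.000 0.000 N·m.
t=0.240 s (step 24): θ=1.074 0.843 0.357 rad, dq=4.437 3.680 0.260 rad/s, eef=-0.302 -0.119 0.755 m, trq=0.000 0.000 0.000 N·m.
t=0.280 s (step 28): θ=1.272 1.000 0.375 rad, dq=5.439 4.139 0.651 rad/s, eef=-0.321 -0.120 0.722 m, trq=0.000 0.000 0.000 N·m.
t=0.320 s (step 32): θ=1.510 1.172 0.411 rad, dq=6.515 4.420 1.190 rad/s, eef=-0.342 -0.117 0.680 m, trq=0.000 0.000 0.000 N·m.
t=0.360 s (step 36): θ=1.793 1.351 0.471 rad, dq=7.623 4.460 1.782 rad/s, eef=-0.366 -0.111 0.628 m, trq=0.000 0.000 0.000 N·m.
t=0.400 s (step 40): θ=2.120 1.525 0.552 rad, dq=8.673 4.204 2.237 rad/s, eef=-0.395 -0.100 0.565 m, trq=0.000 0.000 0.000 N·m.
t=0.440 s (step 44): θ=2.484 1.682 0.644 rad, dq=9.482 3.607 2.286 rad/s, eef=-0.431 -0.085 0.491 m, trq=0.000 0.000 0.000 N·m.
t=0.480 s (step 48): θ=2.871 1.809 0.725 rad, dq=9.754 2.663 1.624 rad/s, eef=-0.477 -0.067 0.402 m, trq=0.000 0.000 0.000 N·m.
t=0.520 s (step 52): θ=3.253 1.892 0.762 rad, dq=9.171 1.490 0.034 rad/s, eef=-0.533 -0.051 0.292 m, trq=0.000 0.000 0.000 N·m.
t=0.560 s (step 56): θ=3.592 1.928 0.717 rad, dq=7.609 0.321 -2.353 rad/s, eef=-0.589 -0.039 0.153 m, trq=0.000 0.000 0.000 N·m.
t=0.600 s (step 60): θ=3.850 1.920 0.568 rad, dq=5.204 -0.735 -5.130 rad/s, eef=-0.629 -0.039 -0.020 m, trq=0.000 0.000 0.000 N·m.
t=0.640 s (step 64): θ=3.999 1.866 0.310 rad, dq=2.184 -2.027 -7.661 rad/s, eef=-0.626 -0.056 -0.221 m, trq=0.000 0.000 0.000 N·m.
t=0.680 s (step 68): θ=4.022 1.748 -0.032 rad, dq=-1.045 -4.054 -9.191 rad/s, eef=-0.566 -0.091 -0.422 m, trq=0.000 0.000 0.000 N·m.
t=0.720 s (step 72): θ=3.920 1.524 -0.395 rad, dq=-3.952 -7.375 -8.476 rad/s, eef=-0.450 -0.145 -0.594 m, trq=0.000 0.000 0.000 N·m.
t=0.760 s (step 76): θ=3.716 1.137 -0.660 rad, dq=-6.043 -12.140 -4.140 rad/s, eef=-0.300 -0.204 -0.717 m, trq=0.000 0.000 0.000 N·m.
t=0.800 s (step 80): θ=3.459 0.574 -0.701 rad, dq=-6.470 -15.252 1.854 rad/s, eef=-0.139 -0.249 -0.794 m, trq=0.000 0.000 0.000 N·m.
t=0.840 s (step 84): θ=3.237 0.006 -0.582 rad, dq=-4.166 -12.127 2.967 rad/s, eef=0.024 -0.271 -0.816 m, trq=0.000 0.000 0.000 N·m.
t=0.880 s (step 88): θ=3.133 -0.374 -0.513 rad, dq=-1.194 -7.170 0.437 rad/s, eef=0.177 -0.274 -0.782 m, trq=0.000 0.000 0.000 N·m.
t=0.920 s (step 92): θ=3.124 -0.600 -0.529 rad, dq=0.499 -4.445 -0.955 rad/s, eef=0.313 -0.266 -0.716 m, trq=0.000 0.000 0.000 N·m.
t=0.960 s (step 96): θ=3.164 -0.746 -0.576 rad, dq=1.416 -2.993 -1.314 rad/s, eef=0.427 -0.250 -0.631 m, trq=0.000 0.000 0.000 N·m.
t=1.000 s (step 100): θ=3.231 -0.846 -0.628 rad, dq=1.922 -2.098 -1.209 rad/s, eef=0.516 -0.233 -0.538 m, trq=0.000 0.000 0.000 N·m.
t=1.040 s (step 104): θ=3.313 -0.918 -0.671 rad, dq=2.119 -1.512 -0.943 rad/s, eef=0.582 -0.214 -0.445 m, trq=0.000 0.000 0.000 N·m.
t=1.080 s (step 108): θ=3.397 -0.970 -0.703 rad, dq=2.048 -1.140 -0.681 rad/s, eef=0.629 -0.195 -0.359 m.
final eef position (m): 0.629 -0.195 -0.359


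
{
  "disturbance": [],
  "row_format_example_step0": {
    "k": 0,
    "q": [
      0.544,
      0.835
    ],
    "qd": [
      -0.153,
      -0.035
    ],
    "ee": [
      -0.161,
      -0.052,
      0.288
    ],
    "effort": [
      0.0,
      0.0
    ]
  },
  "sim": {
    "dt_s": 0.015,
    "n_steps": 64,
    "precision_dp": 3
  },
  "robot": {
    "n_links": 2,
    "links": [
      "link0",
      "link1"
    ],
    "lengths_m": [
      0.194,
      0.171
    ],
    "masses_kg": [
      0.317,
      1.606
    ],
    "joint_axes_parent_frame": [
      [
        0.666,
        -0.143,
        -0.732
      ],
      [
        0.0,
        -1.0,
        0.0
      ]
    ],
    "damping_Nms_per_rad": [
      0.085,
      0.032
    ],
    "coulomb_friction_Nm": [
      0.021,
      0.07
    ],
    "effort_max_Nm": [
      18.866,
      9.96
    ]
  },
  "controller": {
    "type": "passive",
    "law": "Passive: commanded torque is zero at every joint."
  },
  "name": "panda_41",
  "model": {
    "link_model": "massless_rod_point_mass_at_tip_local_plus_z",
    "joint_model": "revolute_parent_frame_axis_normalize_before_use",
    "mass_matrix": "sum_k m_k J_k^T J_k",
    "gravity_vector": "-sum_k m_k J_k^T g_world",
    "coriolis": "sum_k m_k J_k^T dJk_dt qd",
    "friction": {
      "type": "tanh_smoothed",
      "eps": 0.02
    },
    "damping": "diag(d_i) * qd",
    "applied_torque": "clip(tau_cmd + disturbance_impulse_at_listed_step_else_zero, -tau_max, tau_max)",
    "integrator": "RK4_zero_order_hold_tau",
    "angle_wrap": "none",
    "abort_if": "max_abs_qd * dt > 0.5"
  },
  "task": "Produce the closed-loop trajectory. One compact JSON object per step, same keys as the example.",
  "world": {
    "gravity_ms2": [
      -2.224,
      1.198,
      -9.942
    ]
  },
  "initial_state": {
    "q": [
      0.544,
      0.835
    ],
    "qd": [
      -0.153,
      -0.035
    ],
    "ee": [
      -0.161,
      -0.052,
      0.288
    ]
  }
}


{"k":1,"q":[0.544,0.839],"qd":[0.2,0.617],"ee":[-0.162,-0.052,0.287],"effort":[0.0,0.0]}
{"k":2,"q":[0.55,0.853],"qd":[0.559,1.255],"ee":[-0.163,-0.051,0.285],"effort":[0.0,0.0]}
{"k":3,"q":[0.561,0.877],"qd":[0.954,1.879],"ee":[-0.166,-0.05,0.282],"effort":[0.0,0.0]}
{"k":4,"q":[0.579,0.91],"qd":[1.419,2.481],"ee":[-0.17,-0.048,0.277],"effort":[0.0,0.0]}
{"k":5,"q":[0.604,0.951],"qd":[1.995,3.046],"ee":[-0.175,-0.045,0.27],"effort":[0.0,0.0]}
{"k":6,"q":[0.64,1.001],"qd":[2.733,3.558],"ee":[-0.18,-0.042,0.262],"effort":[0.0,0.0]}
{"k":7,"q":[0.688,1.058],"qd":[3.692,3.992],"ee":[-0.186,-0.038,0.252],"effort":[0.0,0.0]}
{"k":8,"q":[0.752,1.12],"qd":[4.929,4.322],"ee":[-0.192,-0.034,0.24],"effort":[0.0,0.0]}
{"k":9,"q":[0.837,1.187],"qd":[6.465,4.527],"ee":[-0.198,-0.028,0.227],"effort":[0.0,0.0]}
{"k":10,"q":[0.947,1.255],"qd":[8.237,4.606],"ee":[-0.204,-0.02,0.213],"effort":[0.0,0.0]}
{"k":11,"q":[1.084,1.324],"qd":[10.049,4.592],"ee":[-0.208,-0.01,0.2],"effort":[0.0,0.0]}
{"k":12,"q":[1.247,1.393],"qd":[11.595,4.555],"ee":[-0.209,0.002,0.186],"effort":[0.0,0.0]}
{"k":13,"q":[1.429,1.461],"qd":[12.561,4.574],"ee":[-0.208,0.016,0.175],"effort":[0.0,0.0]}
{"k":14,"q":[1.62,1.531],"qd":[12.745,4.705],"ee":[-0.203,0.03,0.166],"effort":[0.0,0.0]}
{"k":15,"q":[1.808,1.603],"qd":[12.135,4.953],"ee":[-0.193,0.044,0.16],"effort":[0.0,0.0]}
{"k":16,"q":[1.981,1.68],"qd":[10.905,5.277],"ee":[-0.18,0.055,0.155],"effort":[0.0,0.0]}
{"k":17,"q":[2.133,1.761],"qd":[9.336,5.623],"ee":[-0.165,0.063,0.152],"effort":[0.0,0.0]}
{"k":18,"q":[2.261,1.848],"qd":[7.709,5.948],"ee":[-0.148,0.068,0.148],"effort":[0.0,0.0]}
{"k":19,"q":[2.365,1.94],"qd":[6.215,6.241],"ee":[-0.131,0.07,0.144],"effort":[0.0,0.0]}
{"k":20,"q":[2.448,2.035],"qd":[4.946,6.514],"ee":[-0.114,0.069,0.139],"effort":[0.0,0.0]}
{"k":21,"q":[2.515,2.135],"qd":[3.918,6.787],"ee":[-0.098,0.066,0.132],"effort":[0.0,0.0]}
{"k":22,"q":[2.567,2.239],"qd":[3.117,7.079],"ee":[-0.083,0.062,0.123],"effort":[0.0,0.0]}
{"k":23,"q":[2.609,2.348],"qd":[2.515,7.407],"ee":[-0.068,0.056,0.112],"effort":[0.0,0.0]}
{"k":24,"q":[2.643,2.462],"qd":[2.094,7.779],"ee":[-0.055,0.049,0.099],"effort":[0.0,0.0]}
{"k":25,"q":[2.673,2.581],"qd":[1.844,8.201],"ee":[-0.044,0.041,0.084],"effort":[0.0,0.0]}
{"k":26,"q":[2.7,2.708],"qd":[1.767,8.676],"ee":[-0.034,0.032,0.067],"effort":[0.0,0.0]}
{"k":27,"q":[2.727,2.842],"qd":[1.857,9.201],"ee":[-0.027,0.022,0.048],"effort":[0.0,0.0]}
{"k":28,"q":[2.756,2.984],"qd":[2.034,9.774],"ee":[-0.023,0.011,0.026],"effort":[0.0,0.0]}
{"k":29,"q":[2.787,3.135],"qd":[2.076,10.384],"ee":[-0.023,-0.0,0.003],"effort":[0.0,0.0]}
{"k":30,"q":[2.816,3.296],"qd":[1.804,11.014],"ee":[-0.027,-0.011,-0.021],"effort":[0.0,0.0]}
{"k":31,"q":[2.84,3.466],"qd":[1.363,11.647],"ee":[-0.037,-0.022,-0.047],"effort":[0.0,0.0]}
{"k":32,"q":[2.858,3.645],"qd":[0.962,12.262],"ee":[-0.051,-0.032,-0.072],"effort":[0.0,0.0]}
{"k":33,"q":[2.87,3.833],"qd":[0.666,12.828],"ee":[-0.072,-0.04,-0.095],"effort":[0.0,0.0]}
{"k":34,"q":[2.878,4.029],"qd":[0.464,13.315],"ee":[-0.098,-0.047,-0.115],"effort":[0.0,0.0]}
{"k":35,"q":[2.884,4.232],"qd":[0.332,13.695],"ee":[-0.129,-0.053,-0.13],"effort":[0.0,0.0]}
{"k":36,"q":[2.888,4.44],"qd":[0.252,13.941],"ee":[-0.163,-0.055,-0.139],"effort":[0.0,0.0]}
{"k":37,"q":[2.892,4.65],"qd":[0.214,14.033],"ee":[-0.199,-0.055,-0.142],"effort":[0.0,0.0]}
{"k":38,"q":[2.895,4.86],"qd":[0.21,13.958],"ee":[-0.234,-0.052,-0.138],"effort":[0.0,0.0]}
{"k":39,"q":[2.898,5.068],"qd":[0.241,13.713],"ee":[-0.268,-0.047,-0.127],"effort":[0.0,0.0]}
{"k":40,"q":[2.902,5.27],"qd":[0.306,13.303],"ee":[-0.297,-0.039,-0.11],"effort":[0.0,0.0]}
{"k":41,"q":[2.907,5.466],"qd":[0.412,12.74],"ee":[-0.322,-0.028,-0.09],"effort":[0.0,0.0]}
{"k":42,"q":[2.915,5.652],"qd":[0.564,12.04],"ee":[-0.34,-0.017,-0.066],"effort":[0.0,0.0]}
{"k":43,"q":[2.925,5.826],"qd":[0.773,11.223],"ee":[-0.353,-0.004,-0.042],"effort":[0.0,0.0]}
{"k":44,"q":[2.938,5.988],"qd":[1.046,10.306],"ee":[-0.361,0.009,-0.017],"effort":[0.0,0.0]}
{"k":45,"q":[2.956,6.135],"qd":[1.391,9.305],"ee":[-0.363,0.023,0.005],"effort":[0.0,0.0]}
{"k":46,"q":[2.98,6.267],"qd":[1.813,8.23],"ee":[-0.362,0.036,0.026],"effort":[0.0,0.0]}
{"k":47,"q":[3.011,6.382],"qd":[2.304,7.091],"ee":[-0.359,0.049,0.044],"effort":[0.0,0.0]}
{"k":48,"q":[3.05,6.479],"qd":[2.843,5.893],"ee":[-0.353,0.062,0.059],"effort":[0.0,0.0]}
{"k":49,"q":[3.097,6.558],"qd":[3.395,4.646],"ee":[-0.347,0.075,0.071],"effort":[0.0,0.0]}
{"k":50,"q":[3.151,6.618],"qd":[3.906,3.364],"ee":[-0.34,0.087,0.08],"effort":[0.0,0.0]}
{"k":51,"q":[3.213,6.659],"qd":[4.316,2.069],"ee":[-0.333,0.099,0.088],"effort":[0.0,0.0]}
{"k":52,"q":[3.28,6.681],"qd":[4.574,0.787],"ee":[-0.327,0.111,0.092],"effort":[0.0,0.0]}
{"k":53,"q":[3.349,6.683],"qd":[4.649,-0.447],"ee":[-0.322,0.124,0.095],"effort":[0.0,0.0]}
{"k":54,"q":[3.419,6.668],"qd":[4.537,-1.581],"ee":[-0.318,0.136,0.095],"effort":[0.0,0.0]}
{"k":55,"q":[3.485,6.636],"qd":[4.276,-2.641],"ee":[-0.314,0.148,0.094],"effort":[0.0,0.0]}
{"k":56,"q":[3.546,6.589],"qd":[3.908,-3.626],"ee":[-0.311,0.16,0.09],"effort":[0.0,0.0]}
{"k":57,"q":[3.602,6.528],"qd":[3.48,-4.54],"ee":[-0.308,0.172,0.084],"effort":[0.0,0.0]}
{"k":58,"q":[3.651,6.453],"qd":[3.03,-5.393],"ee":[-0.305,0.184,0.076],"effort":[0.0,0.0]}
{"k":59,"q":[3.693,6.366],"qd":[2.589,-6.192],"ee":[-0.301,0.195,0.065],"effort":[0.0,0.0]}
{"k":60,"q":[3.728,6.267],"qd":[2.176,-6.947],"ee":[-0.297,0.205,0.052],"effort":[0.0,0.0]}
{"k":61,"q":[3.758,6.158],"qd":[1.797,-7.661],"ee":[-0.292,0.215,0.037],"effort":[0.0,0.0]}
{"k":62,"q":[3.783,6.038],"qd":[1.456,-8.331],"ee":[-0.285,0.222,0.019],"effort":[0.0,0.0]}
{"k":63,"q":[3.802,5.908],"qd":[1.148,-8.953],"ee":[-0.277,0.228,-0.0],"effort":[0.0,0.0]}
{"k":64,"q":[3.817,5.77],"qd":[0.866,-9.517],"ee":[-0.266,0.231,-0.021]}


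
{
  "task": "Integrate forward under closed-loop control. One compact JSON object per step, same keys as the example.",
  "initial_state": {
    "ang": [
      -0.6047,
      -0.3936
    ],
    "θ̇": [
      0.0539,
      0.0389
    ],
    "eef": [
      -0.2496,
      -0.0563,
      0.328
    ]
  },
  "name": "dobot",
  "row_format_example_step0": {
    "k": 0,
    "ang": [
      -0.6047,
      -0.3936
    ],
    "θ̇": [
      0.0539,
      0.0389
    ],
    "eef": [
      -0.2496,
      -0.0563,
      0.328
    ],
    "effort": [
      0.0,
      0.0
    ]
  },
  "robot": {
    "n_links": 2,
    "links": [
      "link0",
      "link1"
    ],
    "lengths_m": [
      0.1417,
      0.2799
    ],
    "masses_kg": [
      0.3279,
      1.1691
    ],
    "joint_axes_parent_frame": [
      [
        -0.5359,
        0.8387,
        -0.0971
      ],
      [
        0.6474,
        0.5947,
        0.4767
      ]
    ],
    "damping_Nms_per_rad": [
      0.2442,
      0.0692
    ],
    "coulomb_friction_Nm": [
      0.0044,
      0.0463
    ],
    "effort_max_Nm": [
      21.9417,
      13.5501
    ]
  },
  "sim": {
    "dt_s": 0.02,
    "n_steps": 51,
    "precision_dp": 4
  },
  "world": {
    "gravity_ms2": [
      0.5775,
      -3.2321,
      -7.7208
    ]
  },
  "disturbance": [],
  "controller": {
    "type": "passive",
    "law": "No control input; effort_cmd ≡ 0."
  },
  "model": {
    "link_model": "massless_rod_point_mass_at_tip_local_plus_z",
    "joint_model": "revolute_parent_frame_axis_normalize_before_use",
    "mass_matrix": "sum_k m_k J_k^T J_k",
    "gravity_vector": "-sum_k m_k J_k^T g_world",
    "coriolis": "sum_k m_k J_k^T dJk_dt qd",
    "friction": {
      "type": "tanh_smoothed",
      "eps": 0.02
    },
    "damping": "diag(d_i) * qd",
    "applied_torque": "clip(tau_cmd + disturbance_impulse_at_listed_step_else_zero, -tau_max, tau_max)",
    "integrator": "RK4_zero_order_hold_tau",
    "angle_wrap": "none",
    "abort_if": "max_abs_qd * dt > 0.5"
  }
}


{"k":1,"ang":[-0.6065,-0.3923],"\u03b8\u0307":[-0.2348,0.0895],"eef":[-0.25,-0.0569,0.3277],"effort":[0.0,0.0]}
{"k":2,"ang":[-0.6141,-0.39],"\u03b8\u0307":[-0.5177,0.1415],"eef":[-0.2518,-0.0589,0.326],"effort":[0.0,0.0]}
{"k":3,"ang":[-0.6272,-0.3866],"\u03b8\u0307":[-0.7966,0.1973],"eef":[-0.255,-0.0623,0.323],"effort":[0.0,0.0]}
{"k":4,"ang":[-0.6459,-0.3821],"\u03b8\u0307":[-1.073,0.2591],"eef":[-0.2594,-0.0669,0.3187],"effort":[0.0,0.0]}
{"k":5,"ang":[-0.6701,-0.3762],"\u03b8\u0307":[-1.3483,0.3287],"eef":[-0.2651,-0.0729,0.3128],"effort":[0.0,0.0]}
{"k":6,"ang":[-0.6998,-0.3689],"\u03b8\u0307":[-1.6236,0.408],"eef":[-0.2719,-0.0802,0.3054],"effort":[0.0,0.0]}
{"k":7,"ang":[-0.7351,-0.3598],"\u03b8\u0307":[-1.9002,0.4984],"eef":[-0.2796,-0.0888,0.2962],"effort":[0.0,0.0]}
{"k":8,"ang":[-0.7759,-0.3488],"\u03b8\u0307":[-2.179,0.6014],"eef":[-0.2882,-0.0987,0.2851],"effort":[0.0,0.0]}
{"k":9,"ang":[-0.8223,-0.3357],"\u03b8\u0307":[-2.4609,0.7178],"eef":[-0.2972,-0.1098,0.2719],"effort":[0.0,0.0]}
{"k":10,"ang":[-0.8743,-0.32],"\u03b8\u0307":[-2.7466,0.848],"eef":[-0.3066,-0.1221,0.2564],"effort":[0.0,0.0]}
{"k":11,"ang":[-0.9321,-0.3017],"\u03b8\u0307":[-3.0366,0.9915],"eef":[-0.316,-0.1355,0.2383],"effort":[0.0,0.0]}
{"k":12,"ang":[-0.9958,-0.2803],"\u03b8\u0307":[-3.3316,1.147],"eef":[-0.325,-0.1499,0.2174],"effort":[0.0,0.0]}
{"k":13,"ang":[-1.0654,-0.2557],"\u03b8\u0307":[-3.6319,1.3118],"eef":[-0.3333,-0.165,0.1935],"effort":[0.0,0.0]}
{"k":14,"ang":[-1.1411,-0.2278],"\u03b8\u0307":[-3.9377,1.4818],"eef":[-0.3403,-0.1808,0.1664],"effort":[0.0,0.0]}
{"k":15,"ang":[-1.223,-0.1965],"\u03b8\u0307":[-4.2491,1.6512],"eef":[-0.3455,-0.1967,0.1361],"effort":[0.0,0.0]}
{"k":16,"ang":[-1.3111,-0.1618],"\u03b8\u0307":[-4.5655,1.8119],"eef":[-0.3483,-0.2125,0.1025],"effort":[0.0,0.0]}
{"k":17,"ang":[-1.4056,-0.1241],"\u03b8\u0307":[-4.8858,1.9541],"eef":[-0.3481,-0.2276,0.0656],"effort":[0.0,0.0]}
{"k":18,"ang":[-1.5066,-0.0838],"\u03b8\u0307":[-5.2076,2.0657],"eef":[-0.3443,-0.2416,0.0257],"effort":[0.0,0.0]}
{"k":19,"ang":[-1.6139,-0.0418],"\u03b8\u0307":[-5.5269,2.1334],"eef":[-0.3363,-0.2536,-0.0167],"effort":[0.0,0.0]}
{"k":20,"ang":[-1.7276,0.0011],"\u03b8\u0307":[-5.8374,2.1428],"eef":[-0.3237,-0.2631,-0.0612],"effort":[0.0,0.0]}
{"k":21,"ang":[-1.8473,0.0435],"\u03b8\u0307":[-6.1303,2.0801],"eef":[-0.3062,-0.2693,-0.1068],"effort":[0.0,0.0]}
{"k":22,"ang":[-1.9726,0.0837],"\u03b8\u0307":[-6.3939,1.9338],"eef":[-0.2836,-0.2716,-0.1527],"effort":[0.0,0.0]}
{"k":23,"ang":[-2.1028,0.1202],"\u03b8\u0307":[-6.6148,1.6974],"eef":[-0.2561,-0.2695,-0.1978],"effort":[0.0,0.0]}
{"k":24,"ang":[-2.2368,0.151],"\u03b8\u0307":[-6.7788,1.3713],"eef":[-0.2239,-0.2625,-0.2409],"effort":[0.0,0.0]}
{"k":25,"ang":[-2.3735,0.1745],"\u03b8\u0307":[-6.874,0.9657],"eef":[-0.1877,-0.2505,-0.2808],"effort":[0.0,0.0]}
{"k":26,"ang":[-2.5113,0.1893],"\u03b8\u0307":[-6.8932,0.5007],"eef":[-0.1483,-0.2334,-0.3165],"effort":[0.0,0.0]}
{"k":27,"ang":[-2.6487,0.1943],"\u03b8\u0307":[-6.8359,0.0066],"eef":[-0.1065,-0.2116,-0.3471],"effort":[0.0,0.0]}
{"k":28,"ang":[-2.7843,0.1897],"\u03b8\u0307":[-6.7122,-0.4613],"eef":[-0.0634,-0.1857,-0.3717],"effort":[0.0,0.0]}
{"k":29,"ang":[-2.9168,0.1761],"\u03b8\u0307":[-6.5303,-0.8911],"eef":[-0.0199,-0.1563,-0.3898],"effort":[0.0,0.0]}
{"k":30,"ang":[-3.0452,0.1545],"\u03b8\u0307":[-6.3026,-1.2584],"eef":[0.0228,-0.1244,-0.4013],"effort":[0.0,0.0]}
{"k":31,"ang":[-3.1687,0.1263],"\u03b8\u0307":[-6.0412,-1.544],"eef":[0.0639,-0.0908,-0.4061],"effort":[0.0,0.0]}
{"k":32,"ang":[-3.2867,0.0934],"\u03b8\u0307":[-5.7558,-1.7384],"eef":[0.1025,-0.0568,-0.4047],"effort":[0.0,0.0]}
{"k":33,"ang":[-3.3988,0.0574],"\u03b8\u0307":[-5.4525,-1.8409],"eef":[0.1379,-0.0232,-0.3976],"effort":[0.0,0.0]}
{"k":34,"ang":[-3.5047,0.0203],"\u03b8\u0307":[-5.1346,-1.858],"eef":[0.1698,0.0092,-0.3858],"effort":[0.0,0.0]}
{"k":35,"ang":[-3.6041,-0.0164],"\u03b8\u0307":[-4.8033,-1.8012],"eef":[0.1979,0.0395,-0.3702],"effort":[0.0,0.0]}
{"k":36,"ang":[-3.6967,-0.0513],"\u03b8\u0307":[-4.4587,-1.6842],"eef":[0.2221,0.0672,-0.3519],"effort":[0.0,0.0]}
{"k":37,"ang":[-3.7823,-0.0835],"\u03b8\u0307":[-4.1008,-1.5215],"eef":[0.2427,0.092,-0.3319],"effort":[0.0,0.0]}
{"k":38,"ang":[-3.8607,-0.112],"\u03b8\u0307":[-3.7301,-1.3268],"eef":[0.26,0.1137,-0.3112],"effort":[0.0,0.0]}
{"k":39,"ang":[-3.9314,-0.1364],"\u03b8\u0307":[-3.3479,-1.1121],"eef":[0.2741,0.1323,-0.2907],"effort":[0.0,0.0]}
{"k":40,"ang":[-3.9945,-0.1564],"\u03b8\u0307":[-2.9562,-0.887],"eef":[0.2857,0.1477,-0.2712],"effort":[0.0,0.0]}
{"k":41,"ang":[-4.0496,-0.1719],"\u03b8\u0307":[-2.5574,-0.6589],"eef":[0.295,0.1603,-0.2532],"effort":[0.0,0.0]}
{"k":42,"ang":[-4.0968,-0.1828],"\u03b8\u0307":[-2.1545,-0.4326],"eef":[0.3025,0.1701,-0.2372],"effort":[0.0,0.0]}
{"k":43,"ang":[-4.1358,-0.1892],"\u03b8\u0307":[-1.7504,-0.2113],"eef":[0.3086,0.1774,-0.2235],"effort":[0.0,0.0]}
{"k":44,"ang":[-4.1668,-0.1913],"\u03b8\u0307":[-1.3479,0.0011],"eef":[0.3134,0.1824,-0.2125],"effort":[0.0,0.0]}
{"k":45,"ang":[-4.1898,-0.1894],"\u03b8\u0307":[-0.9488,0.1854],"eef":[0.3173,0.1853,-0.2041],"effort":[0.0,0.0]}
{"k":46,"ang":[-4.2048,-0.1839],"\u03b8\u0307":[-0.5562,0.362],"eef":[0.3203,0.1863,-0.1986],"effort":[0.0,0.0]}
{"k":47,"ang":[-4.2121,-0.1749],"\u03b8\u0307":[-0.1721,0.5336],"eef":[0.3226,0.1854,-0.196],"effort":[0.0,0.0]}
{"k":48,"ang":[-4.2118,-0.1626],"\u03b8\u0307":[0.2016,0.7011],"eef":[0.3241,0.1828,-0.1961],"effort":[0.0,0.0]}
{"k":49,"ang":[-4.2041,-0.1469],"\u03b8\u0307":[0.5639,0.8647],"eef":[0.325,0.1785,-0.199],"effort":[0.0,0.0]}
{"k":50,"ang":[-4.1893,-0.128],"\u03b8\u0307":[0.9142,1.0241],"eef":[0.3252,0.1724,-0.2044],"effort":[0.0,0.0]}
{"k":51,"ang":[-4.1676,-0.106],"\u03b8\u0307":[1.2518,1.1783],"eef":[0.3244,0.1646,-0.2123]}
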